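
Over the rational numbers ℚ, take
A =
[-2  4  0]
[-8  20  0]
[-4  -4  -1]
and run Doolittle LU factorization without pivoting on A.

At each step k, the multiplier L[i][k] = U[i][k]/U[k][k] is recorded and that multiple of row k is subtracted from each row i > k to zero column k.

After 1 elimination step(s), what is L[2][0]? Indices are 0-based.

L[2][0] = 2

Step 1: pivot at (0,0) is -2.
  row1 ← row1 − (4)·row0  ⇒  L[1][0]=4, U row1=(0, 4, 0)
  row2 ← row2 − (2)·row0  ⇒  L[2][0]=2, U row2=(0, -12, -1)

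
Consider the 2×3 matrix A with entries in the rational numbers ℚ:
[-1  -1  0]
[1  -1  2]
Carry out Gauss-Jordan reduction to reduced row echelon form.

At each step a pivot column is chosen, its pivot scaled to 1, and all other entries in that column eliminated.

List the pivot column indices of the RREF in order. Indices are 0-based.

pivot columns: 0, 1

pivot(0,0)=-1: scale R0 → (1, 1, 0)
  clear (1,0): R1 −= (1)R0 → (0, -2, 2)
pivot(1,1)=-2: scale R1 → (0, 1, -1)
  clear (0,1): R0 −= (1)R1 → (1, 0, 1)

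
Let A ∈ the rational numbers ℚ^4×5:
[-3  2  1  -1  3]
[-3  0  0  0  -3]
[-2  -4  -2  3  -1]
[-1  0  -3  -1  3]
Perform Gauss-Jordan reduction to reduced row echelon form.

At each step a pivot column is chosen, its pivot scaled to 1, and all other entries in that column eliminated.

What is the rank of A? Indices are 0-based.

[1] R0 /= -3  ⇒  (1, -2/3, -1/3, 1/3, -1)
     R1 -= -3·R0  ⇒  (0, -2, -1, 1, -6)
     R2 -= -2·R0  ⇒  (0, -16/3, -8/3, 11/3, -3)
     R3 -= -1·R0  ⇒  (0, -2/3, -10/3, -2/3, 2)
[2] R1 /= -2  ⇒  (0, 1, 1/2, -1/2, 3)
     R0 -= -2/3·R1  ⇒  (1, 0, 0, 0, 1)
     R2 -= -16/3·R1  ⇒  (0, 0, 0, 1, 13)
     R3 -= -2/3·R1  ⇒  (0, 0, -3, -1, 4)
[3] R2 <-> R3
[3] R2 /= -3  ⇒  (0, 0, 1, 1/3, -4/3)
     R1 -= 1/2·R2  ⇒  (0, 1, 0, -2/3, 11/3)
[4] R3 /= 1  ⇒  (0, 0, 0, 1, 13)
     R1 -= -2/3·R3  ⇒  (0, 1, 0, 0, 37/3)
     R2 -= 1/3·R3  ⇒  (0, 0, 1, 0, -17/3)

rank = 4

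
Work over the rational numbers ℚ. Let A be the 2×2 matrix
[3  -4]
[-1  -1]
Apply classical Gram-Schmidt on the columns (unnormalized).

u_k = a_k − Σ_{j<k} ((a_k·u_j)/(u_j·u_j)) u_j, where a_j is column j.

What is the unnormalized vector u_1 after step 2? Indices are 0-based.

Step 1: u_0 = a_0 = (3, -1).
Step 2: u_1 = a_1 − (-11/10)·u_0 = (-7/10, -21/10).

u_1 = (-7/10, -21/10)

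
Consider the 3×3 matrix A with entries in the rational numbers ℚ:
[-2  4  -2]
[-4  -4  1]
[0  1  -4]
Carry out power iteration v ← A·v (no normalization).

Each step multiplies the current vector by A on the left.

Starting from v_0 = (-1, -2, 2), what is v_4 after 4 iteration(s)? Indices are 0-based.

v_0 = (-1, -2, 2).
v_1 = A·v_0 = (-10, 14, -10).
v_2 = A·v_1 = (96, -26, 54).
v_3 = A·v_2 = (-404, -226, -242).
v_4 = A·v_3 = (388, 2278, 742).

v_4 = (388, 2278, 742)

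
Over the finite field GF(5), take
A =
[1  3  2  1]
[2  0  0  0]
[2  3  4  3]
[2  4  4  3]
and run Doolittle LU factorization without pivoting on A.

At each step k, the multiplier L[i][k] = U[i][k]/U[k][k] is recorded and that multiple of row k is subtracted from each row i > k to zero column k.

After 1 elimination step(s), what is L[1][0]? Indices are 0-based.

L[1][0] = 2

[col 0] pivot 1
  R1 -= 2*R0 → (0, 4, 1, 3)  (L[1][0] := 2)
  R2 -= 2*R0 → (0, 2, 0, 1)  (L[2][0] := 2)
  R3 -= 2*R0 → (0, 3, 0, 1)  (L[3][0] := 2)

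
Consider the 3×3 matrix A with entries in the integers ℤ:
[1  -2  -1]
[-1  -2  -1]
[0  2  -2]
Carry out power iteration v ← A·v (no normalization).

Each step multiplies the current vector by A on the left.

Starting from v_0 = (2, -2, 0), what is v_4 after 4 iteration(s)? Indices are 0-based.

v_4 = (54, 42, 60)

v_0 = (2, -2, 0).
v_1 = A·v_0 = (6, 2, -4).
v_2 = A·v_1 = (6, -6, 12).
v_3 = A·v_2 = (6, -6, -36).
v_4 = A·v_3 = (54, 42, 60).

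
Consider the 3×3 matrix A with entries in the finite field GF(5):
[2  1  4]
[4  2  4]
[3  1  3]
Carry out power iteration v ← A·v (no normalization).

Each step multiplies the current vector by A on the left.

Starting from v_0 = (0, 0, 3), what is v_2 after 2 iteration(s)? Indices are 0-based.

v_2 = (2, 3, 0)

v_0 = (0, 0, 3).
v_1 = A·v_0 = (2, 2, 4).
v_2 = A·v_1 = (2, 3, 0).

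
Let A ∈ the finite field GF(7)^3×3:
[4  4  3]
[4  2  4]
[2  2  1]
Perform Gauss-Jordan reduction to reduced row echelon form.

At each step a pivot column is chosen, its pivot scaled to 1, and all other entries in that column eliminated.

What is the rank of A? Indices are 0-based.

step 1: normalize row 0 (÷4) = (1, 1, 6)
  row 1: subtract 4×row0 = (0, 5, 1)
  row 2: subtract 2×row0 = (0, 0, 3)
step 2: normalize row 1 (÷5) = (0, 1, 3)
  row 0: subtract 1×row1 = (1, 0, 3)
step 3: normalize row 2 (÷3) = (0, 0, 1)
  row 0: subtract 3×row2 = (1, 0, 0)
  row 1: subtract 3×row2 = (0, 1, 0)

rank = 3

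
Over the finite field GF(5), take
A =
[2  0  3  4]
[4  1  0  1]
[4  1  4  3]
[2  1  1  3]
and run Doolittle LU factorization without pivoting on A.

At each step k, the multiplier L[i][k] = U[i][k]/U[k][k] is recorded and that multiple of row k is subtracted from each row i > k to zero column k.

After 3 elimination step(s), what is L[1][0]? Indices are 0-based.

L[1][0] = 2

Step 1: pivot at (0,0) is 2.
  row1 ← row1 − (2)·row0  ⇒  L[1][0]=2, U row1=(0, 1, 4, 3)
  row2 ← row2 − (2)·row0  ⇒  L[2][0]=2, U row2=(0, 1, 3, 0)
  row3 ← row3 − (1)·row0  ⇒  L[3][0]=1, U row3=(0, 1, 3, 4)
Step 2: pivot at (1,1) is 1.
  row2 ← row2 − (1)·row1  ⇒  L[2][1]=1, U row2=(0, 0, 4, 2)
  row3 ← row3 − (1)·row1  ⇒  L[3][1]=1, U row3=(0, 0, 4, 1)
Step 3: pivot at (2,2) is 4.
  row3 ← row3 − (1)·row2  ⇒  L[3][2]=1, U row3=(0, 0, 0, 4)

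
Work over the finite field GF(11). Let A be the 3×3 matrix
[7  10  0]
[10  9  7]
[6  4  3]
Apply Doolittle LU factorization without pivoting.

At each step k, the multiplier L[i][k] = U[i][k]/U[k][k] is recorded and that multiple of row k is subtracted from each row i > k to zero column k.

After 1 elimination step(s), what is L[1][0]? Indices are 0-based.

L[1][0] = 3

k=0: U[0][0]=7
  eliminate (1,0): mult=3, new row 1: (0, 1, 7); set L[1][0]=3
  eliminate (2,0): mult=4, new row 2: (0, 8, 3); set L[2][0]=4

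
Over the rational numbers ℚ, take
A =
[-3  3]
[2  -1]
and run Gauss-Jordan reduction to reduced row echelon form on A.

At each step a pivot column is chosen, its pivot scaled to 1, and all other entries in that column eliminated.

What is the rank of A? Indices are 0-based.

pivot(0,0)=-3: scale R0 → (1, -1)
  clear (1,0): R1 −= (2)R0 → (0, 1)
pivot(1,1)=1: scale R1 → (0, 1)
  clear (0,1): R0 −= (-1)R1 → (1, 0)

rank = 2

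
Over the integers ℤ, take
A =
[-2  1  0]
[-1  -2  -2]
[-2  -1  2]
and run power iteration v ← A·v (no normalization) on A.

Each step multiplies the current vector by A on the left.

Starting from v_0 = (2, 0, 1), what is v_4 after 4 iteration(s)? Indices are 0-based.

v_0 = (2, 0, 1).
v_1 = A·v_0 = (-4, -4, -2).
v_2 = A·v_1 = (4, 16, 8).
v_3 = A·v_2 = (8, -52, -8).
v_4 = A·v_3 = (-68, 112, 20).

v_4 = (-68, 112, 20)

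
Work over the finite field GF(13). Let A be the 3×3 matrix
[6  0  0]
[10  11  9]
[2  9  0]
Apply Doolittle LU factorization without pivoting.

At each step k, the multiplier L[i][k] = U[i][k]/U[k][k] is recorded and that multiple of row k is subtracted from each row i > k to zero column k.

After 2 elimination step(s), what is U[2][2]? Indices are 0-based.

U[2][2] = 8

[col 0] pivot 6
  R1 -= 6*R0 → (0, 11, 9)  (L[1][0] := 6)
  R2 -= 9*R0 → (0, 9, 0)  (L[2][0] := 9)
[col 1] pivot 11
  R2 -= 2*R1 → (0, 0, 8)  (L[2][1] := 2)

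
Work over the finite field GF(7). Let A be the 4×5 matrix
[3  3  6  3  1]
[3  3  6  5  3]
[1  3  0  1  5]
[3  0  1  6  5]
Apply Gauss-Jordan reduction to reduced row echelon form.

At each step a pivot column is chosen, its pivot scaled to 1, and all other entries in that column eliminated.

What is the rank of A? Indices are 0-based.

rank = 4

pivot(0,0)=3: scale R0 → (1, 1, 2, 1, 5)
  clear (1,0): R1 −= (3)R0 → (0, 0, 0, 2, 2)
  clear (2,0): R2 −= (1)R0 → (0, 2, 5, 0, 0)
  clear (3,0): R3 −= (3)R0 → (0, 4, 2, 3, 4)
pivot(1,1): swap R1↔R2
pivot(1,1)=2: scale R1 → (0, 1, 6, 0, 0)
  clear (0,1): R0 −= (1)R1 → (1, 0, 3, 1, 5)
  clear (3,1): R3 −= (4)R1 → (0, 0, 6, 3, 4)
pivot(2,2): swap R2↔R3
pivot(2,2)=6: scale R2 → (0, 0, 1, 4, 3)
  clear (0,2): R0 −= (3)R2 → (1, 0, 0, 3, 3)
  clear (1,2): R1 −= (6)R2 → (0, 1, 0, 4, 3)
pivot(3,3)=2: scale R3 → (0, 0, 0, 1, 1)
  clear (0,3): R0 −= (3)R3 → (1, 0, 0, 0, 0)
  clear (1,3): R1 −= (4)R3 → (0, 1, 0, 0, 6)
  clear (2,3): R2 −= (4)R3 → (0, 0, 1, 0, 6)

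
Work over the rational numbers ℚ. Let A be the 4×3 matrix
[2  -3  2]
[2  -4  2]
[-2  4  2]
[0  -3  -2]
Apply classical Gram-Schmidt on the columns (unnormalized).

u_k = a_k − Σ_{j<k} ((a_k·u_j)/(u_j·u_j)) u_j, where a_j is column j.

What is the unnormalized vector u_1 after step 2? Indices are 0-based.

u_1 = (2/3, -1/3, 1/3, -3)

Step 1: u_0 = a_0 = (2, 2, -2, 0).
Step 2: u_1 = a_1 − (-11/6)·u_0 = (2/3, -1/3, 1/3, -3).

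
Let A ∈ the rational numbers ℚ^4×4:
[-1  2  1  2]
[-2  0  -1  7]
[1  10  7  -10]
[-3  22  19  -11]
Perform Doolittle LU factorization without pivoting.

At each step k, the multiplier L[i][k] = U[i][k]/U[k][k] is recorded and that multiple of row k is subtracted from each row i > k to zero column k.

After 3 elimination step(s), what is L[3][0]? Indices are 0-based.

[col 0] pivot -1
  R1 -= 2*R0 → (0, -4, -3, 3)  (L[1][0] := 2)
  R2 -= -1*R0 → (0, 12, 8, -8)  (L[2][0] := -1)
  R3 -= 3*R0 → (0, 16, 16, -17)  (L[3][0] := 3)
[col 1] pivot -4
  R2 -= -3*R1 → (0, 0, -1, 1)  (L[2][1] := -3)
  R3 -= -4*R1 → (0, 0, 4, -5)  (L[3][1] := -4)
[col 2] pivot -1
  R3 -= -4*R2 → (0, 0, 0, -1)  (L[3][2] := -4)

L[3][0] = 3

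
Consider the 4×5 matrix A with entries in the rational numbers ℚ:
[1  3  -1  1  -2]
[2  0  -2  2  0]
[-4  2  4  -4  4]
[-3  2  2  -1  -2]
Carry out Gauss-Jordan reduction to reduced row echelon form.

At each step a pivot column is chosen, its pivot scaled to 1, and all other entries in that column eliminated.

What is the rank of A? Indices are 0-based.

step 1: normalize row 0 (÷1) = (1, 3, -1, 1, -2)
  row 1: subtract 2×row0 = (0, -6, 0, 0, 4)
  row 2: subtract -4×row0 = (0, 14, 0, 0, -4)
  row 3: subtract -3×row0 = (0, 11, -1, 2, -8)
step 2: normalize row 1 (÷-6) = (0, 1, 0, 0, -2/3)
  row 0: subtract 3×row1 = (1, 0, -1, 1, 0)
  row 2: subtract 14×row1 = (0, 0, 0, 0, 16/3)
  row 3: subtract 11×row1 = (0, 0, -1, 2, -2/3)
step 3: exchange rows 2,3
step 3: normalize row 2 (÷-1) = (0, 0, 1, -2, 2/3)
  row 0: subtract -1×row2 = (1, 0, 0, -1, 2/3)
skip col 3 (zero from row 3)
step 4: normalize row 3 (÷16/3) = (0, 0, 0, 0, 1)
  row 0: subtract 2/3×row3 = (1, 0, 0, -1, 0)
  row 1: subtract -2/3×row3 = (0, 1, 0, 0, 0)
  row 2: subtract 2/3×row3 = (0, 0, 1, -2, 0)

rank = 4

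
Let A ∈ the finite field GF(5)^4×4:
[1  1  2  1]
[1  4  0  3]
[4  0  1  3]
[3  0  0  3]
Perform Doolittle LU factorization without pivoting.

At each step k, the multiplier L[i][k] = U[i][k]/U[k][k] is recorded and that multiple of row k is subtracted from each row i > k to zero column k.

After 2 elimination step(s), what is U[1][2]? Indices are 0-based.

Step 1: pivot at (0,0) is 1.
  row1 ← row1 − (1)·row0  ⇒  L[1][0]=1, U row1=(0, 3, 3, 2)
  row2 ← row2 − (4)·row0  ⇒  L[2][0]=4, U row2=(0, 1, 3, 4)
  row3 ← row3 − (3)·row0  ⇒  L[3][0]=3, U row3=(0, 2, 4, 0)
Step 2: pivot at (1,1) is 3.
  row2 ← row2 − (2)·row1  ⇒  L[2][1]=2, U row2=(0, 0, 2, 0)
  row3 ← row3 − (4)·row1  ⇒  L[3][1]=4, U row3=(0, 0, 2, 2)

U[1][2] = 3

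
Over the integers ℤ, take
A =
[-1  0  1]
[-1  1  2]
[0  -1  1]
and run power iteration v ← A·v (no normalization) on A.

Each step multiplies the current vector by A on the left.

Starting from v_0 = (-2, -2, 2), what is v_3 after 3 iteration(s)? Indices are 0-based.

v_3 = (0, 8, -8)

v_0 = (-2, -2, 2).
v_1 = A·v_0 = (4, 4, 4).
v_2 = A·v_1 = (0, 8, 0).
v_3 = A·v_2 = (0, 8, -8).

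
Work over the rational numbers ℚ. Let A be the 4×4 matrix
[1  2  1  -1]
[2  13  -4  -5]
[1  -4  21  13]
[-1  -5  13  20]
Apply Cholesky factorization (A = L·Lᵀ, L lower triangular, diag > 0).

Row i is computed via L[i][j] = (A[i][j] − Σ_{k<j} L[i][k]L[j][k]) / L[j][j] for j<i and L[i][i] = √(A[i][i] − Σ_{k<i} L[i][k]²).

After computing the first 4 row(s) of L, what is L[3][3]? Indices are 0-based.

Step 1: L[0][0] = √(1) = 1.
  L[1][0] = (2) / L[0][0] = 2.
Step 2: L[1][1] = √(9) = 3.
  L[2][0] = (1) / L[0][0] = 1.
  L[2][1] = (-6) / L[1][1] = -2.
Step 3: L[2][2] = √(16) = 4.
  L[3][0] = (-1) / L[0][0] = -1.
  L[3][1] = (-3) / L[1][1] = -1.
  L[3][2] = (12) / L[2][2] = 3.
Step 4: L[3][3] = √(9) = 3.

L[3][3] = 3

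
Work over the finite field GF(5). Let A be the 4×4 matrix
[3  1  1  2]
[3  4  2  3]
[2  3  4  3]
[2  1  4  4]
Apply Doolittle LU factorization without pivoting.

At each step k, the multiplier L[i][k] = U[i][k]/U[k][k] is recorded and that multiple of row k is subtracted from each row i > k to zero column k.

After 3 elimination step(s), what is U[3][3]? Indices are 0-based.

U[3][3] = 1

[col 0] pivot 3
  R1 -= 1*R0 → (0, 3, 1, 1)  (L[1][0] := 1)
  R2 -= 4*R0 → (0, 4, 0, 0)  (L[2][0] := 4)
  R3 -= 4*R0 → (0, 2, 0, 1)  (L[3][0] := 4)
[col 1] pivot 3
  R2 -= 3*R1 → (0, 0, 2, 2)  (L[2][1] := 3)
  R3 -= 4*R1 → (0, 0, 1, 2)  (L[3][1] := 4)
[col 2] pivot 2
  R3 -= 3*R2 → (0, 0, 0, 1)  (L[3][2] := 3)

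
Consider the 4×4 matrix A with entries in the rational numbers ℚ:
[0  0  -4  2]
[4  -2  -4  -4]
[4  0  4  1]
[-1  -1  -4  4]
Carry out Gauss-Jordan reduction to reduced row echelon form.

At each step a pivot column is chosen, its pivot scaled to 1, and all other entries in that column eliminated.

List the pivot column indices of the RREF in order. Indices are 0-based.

[1] R0 <-> R1
[1] R0 /= 4  ⇒  (1, -1/2, -1, -1)
     R2 -= 4·R0  ⇒  (0, 2, 8, 5)
     R3 -= -1·R0  ⇒  (0, -3/2, -5, 3)
[2] R1 <-> R2
[2] R1 /= 2  ⇒  (0, 1, 4, 5/2)
     R0 -= -1/2·R1  ⇒  (1, 0, 1, 1/4)
     R3 -= -3/2·R1  ⇒  (0, 0, 1, 27/4)
[3] R2 /= -4  ⇒  (0, 0, 1, -1/2)
     R0 -= 1·R2  ⇒  (1, 0, 0, 3/4)
     R1 -= 4·R2  ⇒  (0, 1, 0, 9/2)
     R3 -= 1·R2  ⇒  (0, 0, 0, 29/4)
[4] R3 /= 29/4  ⇒  (0, 0, 0, 1)
     R0 -= 3/4·R3  ⇒  (1, 0, 0, 0)
     R1 -= 9/2·R3  ⇒  (0, 1, 0, 0)
     R2 -= -1/2·R3  ⇒  (0, 0, 1, 0)

pivot columns: 0, 1, 2, 3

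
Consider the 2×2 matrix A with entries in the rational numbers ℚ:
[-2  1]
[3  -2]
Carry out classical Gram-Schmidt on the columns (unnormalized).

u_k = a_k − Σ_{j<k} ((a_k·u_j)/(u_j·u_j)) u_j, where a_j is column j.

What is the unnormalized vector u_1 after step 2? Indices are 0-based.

Step 1: u_0 = a_0 = (-2, 3).
Step 2: u_1 = a_1 − (-8/13)·u_0 = (-3/13, -2/13).

u_1 = (-3/13, -2/13)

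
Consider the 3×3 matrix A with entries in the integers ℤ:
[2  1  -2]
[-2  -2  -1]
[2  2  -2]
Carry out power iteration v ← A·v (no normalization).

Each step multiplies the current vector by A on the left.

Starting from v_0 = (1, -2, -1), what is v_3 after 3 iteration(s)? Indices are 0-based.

v_3 = (-16, -4, -26)

v_0 = (1, -2, -1).
v_1 = A·v_0 = (2, 3, 0).
v_2 = A·v_1 = (7, -10, 10).
v_3 = A·v_2 = (-16, -4, -26).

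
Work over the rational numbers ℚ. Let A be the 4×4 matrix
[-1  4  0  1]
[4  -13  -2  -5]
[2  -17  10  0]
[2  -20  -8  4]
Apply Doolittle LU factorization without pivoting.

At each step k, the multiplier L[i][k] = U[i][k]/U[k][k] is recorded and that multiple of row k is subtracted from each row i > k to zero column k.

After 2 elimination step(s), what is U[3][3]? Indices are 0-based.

U[3][3] = 2

[col 0] pivot -1
  R1 -= -4*R0 → (0, 3, -2, -1)  (L[1][0] := -4)
  R2 -= -2*R0 → (0, -9, 10, 2)  (L[2][0] := -2)
  R3 -= -2*R0 → (0, -12, -8, 6)  (L[3][0] := -2)
[col 1] pivot 3
  R2 -= -3*R1 → (0, 0, 4, -1)  (L[2][1] := -3)
  R3 -= -4*R1 → (0, 0, -16, 2)  (L[3][1] := -4)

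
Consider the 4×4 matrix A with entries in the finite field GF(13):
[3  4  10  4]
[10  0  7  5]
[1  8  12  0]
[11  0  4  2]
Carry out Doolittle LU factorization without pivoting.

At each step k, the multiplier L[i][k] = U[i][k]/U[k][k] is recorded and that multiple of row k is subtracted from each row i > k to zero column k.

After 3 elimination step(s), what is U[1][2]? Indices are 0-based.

[col 0] pivot 3
  R1 -= 12*R0 → (0, 4, 4, 9)  (L[1][0] := 12)
  R2 -= 9*R0 → (0, 11, 0, 3)  (L[2][0] := 9)
  R3 -= 8*R0 → (0, 7, 2, 9)  (L[3][0] := 8)
[col 1] pivot 4
  R2 -= 6*R1 → (0, 0, 2, 1)  (L[2][1] := 6)
  R3 -= 5*R1 → (0, 0, 8, 3)  (L[3][1] := 5)
[col 2] pivot 2
  R3 -= 4*R2 → (0, 0, 0, 12)  (L[3][2] := 4)

U[1][2] = 4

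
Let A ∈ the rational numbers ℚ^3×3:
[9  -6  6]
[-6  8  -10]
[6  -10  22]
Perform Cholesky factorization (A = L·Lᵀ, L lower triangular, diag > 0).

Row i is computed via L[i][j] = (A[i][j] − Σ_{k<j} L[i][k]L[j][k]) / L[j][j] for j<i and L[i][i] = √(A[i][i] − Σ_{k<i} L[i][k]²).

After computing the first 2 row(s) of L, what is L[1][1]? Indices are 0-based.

L[1][1] = 2

Step 1: L[0][0] = √(9) = 3.
  L[1][0] = (-6) / L[0][0] = -2.
Step 2: L[1][1] = √(4) = 2.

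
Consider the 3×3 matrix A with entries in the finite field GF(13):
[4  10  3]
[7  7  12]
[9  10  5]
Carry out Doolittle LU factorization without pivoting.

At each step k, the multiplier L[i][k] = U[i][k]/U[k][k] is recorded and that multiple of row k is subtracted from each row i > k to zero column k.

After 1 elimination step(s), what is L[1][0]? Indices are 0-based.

L[1][0] = 5

[col 0] pivot 4
  R1 -= 5*R0 → (0, 9, 10)  (L[1][0] := 5)
  R2 -= 12*R0 → (0, 7, 8)  (L[2][0] := 12)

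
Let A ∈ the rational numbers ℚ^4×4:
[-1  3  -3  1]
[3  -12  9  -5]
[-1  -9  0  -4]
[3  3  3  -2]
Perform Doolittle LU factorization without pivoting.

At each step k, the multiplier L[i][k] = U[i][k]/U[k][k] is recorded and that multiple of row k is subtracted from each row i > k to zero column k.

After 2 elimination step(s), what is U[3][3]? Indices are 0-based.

k=0: U[0][0]=-1
  eliminate (1,0): mult=-3, new row 1: (0, -3, 0, -2); set L[1][0]=-3
  eliminate (2,0): mult=1, new row 2: (0, -12, 3, -5); set L[2][0]=1
  eliminate (3,0): mult=-3, new row 3: (0, 12, -6, 1); set L[3][0]=-3
k=1: U[1][1]=-3
  eliminate (2,1): mult=4, new row 2: (0, 0, 3, 3); set L[2][1]=4
  eliminate (3,1): mult=-4, new row 3: (0, 0, -6, -7); set L[3][1]=-4

U[3][3] = -7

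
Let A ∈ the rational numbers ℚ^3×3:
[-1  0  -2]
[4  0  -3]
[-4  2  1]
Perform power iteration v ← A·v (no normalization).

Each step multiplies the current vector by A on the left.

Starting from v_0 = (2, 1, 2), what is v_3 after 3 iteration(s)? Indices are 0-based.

v_3 = (-62, -16, -56)

v_0 = (2, 1, 2).
v_1 = A·v_0 = (-6, 2, -4).
v_2 = A·v_1 = (14, -12, 24).
v_3 = A·v_2 = (-62, -16, -56).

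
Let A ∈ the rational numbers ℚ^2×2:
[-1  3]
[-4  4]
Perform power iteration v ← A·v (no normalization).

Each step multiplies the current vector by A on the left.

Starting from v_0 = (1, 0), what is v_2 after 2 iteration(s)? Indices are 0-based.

v_0 = (1, 0).
v_1 = A·v_0 = (-1, -4).
v_2 = A·v_1 = (-11, -12).

v_2 = (-11, -12)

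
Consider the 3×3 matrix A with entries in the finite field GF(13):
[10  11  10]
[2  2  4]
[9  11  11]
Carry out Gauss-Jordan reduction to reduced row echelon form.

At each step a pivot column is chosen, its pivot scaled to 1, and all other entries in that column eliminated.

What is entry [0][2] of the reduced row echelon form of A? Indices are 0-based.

M[0][2] = 12

step 1: normalize row 0 (÷10) = (1, 5, 1)
  row 1: subtract 2×row0 = (0, 5, 2)
  row 2: subtract 9×row0 = (0, 5, 2)
step 2: normalize row 1 (÷5) = (0, 1, 3)
  row 0: subtract 5×row1 = (1, 0, 12)
  row 2: subtract 5×row1 = (0, 0, 0)
skip col 2 (zero from row 2)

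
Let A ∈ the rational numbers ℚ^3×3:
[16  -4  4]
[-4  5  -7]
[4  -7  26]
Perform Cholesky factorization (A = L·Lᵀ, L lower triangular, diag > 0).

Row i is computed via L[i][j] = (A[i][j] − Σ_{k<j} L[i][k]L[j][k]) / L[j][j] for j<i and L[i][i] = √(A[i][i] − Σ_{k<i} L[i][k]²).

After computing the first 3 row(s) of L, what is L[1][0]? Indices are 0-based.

L[1][0] = -1

Step 1: L[0][0] = √(16) = 4.
  L[1][0] = (-4) / L[0][0] = -1.
Step 2: L[1][1] = √(4) = 2.
  L[2][0] = (4) / L[0][0] = 1.
  L[2][1] = (-6) / L[1][1] = -3.
Step 3: L[2][2] = √(16) = 4.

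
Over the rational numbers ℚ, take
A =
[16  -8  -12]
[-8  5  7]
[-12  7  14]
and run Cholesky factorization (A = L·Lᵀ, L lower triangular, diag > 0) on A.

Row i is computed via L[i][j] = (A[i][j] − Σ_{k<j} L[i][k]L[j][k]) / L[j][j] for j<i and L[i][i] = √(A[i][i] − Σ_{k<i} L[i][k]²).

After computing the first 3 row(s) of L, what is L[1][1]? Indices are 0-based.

L[1][1] = 1

Step 1: L[0][0] = √(16) = 4.
  L[1][0] = (-8) / L[0][0] = -2.
Step 2: L[1][1] = √(1) = 1.
  L[2][0] = (-12) / L[0][0] = -3.
  L[2][1] = (1) / L[1][1] = 1.
Step 3: L[2][2] = √(4) = 2.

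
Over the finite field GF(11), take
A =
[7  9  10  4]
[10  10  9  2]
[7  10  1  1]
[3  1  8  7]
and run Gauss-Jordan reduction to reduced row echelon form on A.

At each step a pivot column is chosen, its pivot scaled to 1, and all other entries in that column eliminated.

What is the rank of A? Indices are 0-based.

rank = 4

step 1: normalize row 0 (÷7) = (1, 6, 3, 10)
  row 1: subtract 10×row0 = (0, 5, 1, 1)
  row 2: subtract 7×row0 = (0, 1, 2, 8)
  row 3: subtract 3×row0 = (0, 5, 10, 10)
step 2: normalize row 1 (÷5) = (0, 1, 9, 9)
  row 0: subtract 6×row1 = (1, 0, 4, 0)
  row 2: subtract 1×row1 = (0, 0, 4, 10)
  row 3: subtract 5×row1 = (0, 0, 9, 9)
step 3: normalize row 2 (÷4) = (0, 0, 1, 8)
  row 0: subtract 4×row2 = (1, 0, 0, 1)
  row 1: subtract 9×row2 = (0, 1, 0, 3)
  row 3: subtract 9×row2 = (0, 0, 0, 3)
step 4: normalize row 3 (÷3) = (0, 0, 0, 1)
  row 0: subtract 1×row3 = (1, 0, 0, 0)
  row 1: subtract 3×row3 = (0, 1, 0, 0)
  row 2: subtract 8×row3 = (0, 0, 1, 0)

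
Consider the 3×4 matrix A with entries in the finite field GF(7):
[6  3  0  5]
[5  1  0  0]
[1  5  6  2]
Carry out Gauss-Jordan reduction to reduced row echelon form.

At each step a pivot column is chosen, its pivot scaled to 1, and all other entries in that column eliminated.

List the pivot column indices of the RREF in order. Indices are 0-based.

pivot columns: 0, 1, 2

[1] R0 /= 6  ⇒  (1, 4, 0, 2)
     R1 -= 5·R0  ⇒  (0, 2, 0, 4)
     R2 -= 1·R0  ⇒  (0, 1, 6, 0)
[2] R1 /= 2  ⇒  (0, 1, 0, 2)
     R0 -= 4·R1  ⇒  (1, 0, 0, 1)
     R2 -= 1·R1  ⇒  (0, 0, 6, 5)
[3] R2 /= 6  ⇒  (0, 0, 1, 2)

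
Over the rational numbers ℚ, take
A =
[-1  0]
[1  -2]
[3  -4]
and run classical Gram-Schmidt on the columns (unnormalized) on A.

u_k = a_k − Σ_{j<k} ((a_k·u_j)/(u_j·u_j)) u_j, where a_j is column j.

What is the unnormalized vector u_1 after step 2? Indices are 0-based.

u_1 = (-14/11, -8/11, -2/11)

Step 1: u_0 = a_0 = (-1, 1, 3).
Step 2: u_1 = a_1 − (-14/11)·u_0 = (-14/11, -8/11, -2/11).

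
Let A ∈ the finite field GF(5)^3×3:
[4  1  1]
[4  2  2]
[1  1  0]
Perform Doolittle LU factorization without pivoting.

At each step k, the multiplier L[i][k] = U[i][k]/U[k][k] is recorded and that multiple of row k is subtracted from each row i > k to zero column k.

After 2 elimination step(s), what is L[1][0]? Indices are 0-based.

[col 0] pivot 4
  R1 -= 1*R0 → (0, 1, 1)  (L[1][0] := 1)
  R2 -= 4*R0 → (0, 2, 1)  (L[2][0] := 4)
[col 1] pivot 1
  R2 -= 2*R1 → (0, 0, 4)  (L[2][1] := 2)

L[1][0] = 1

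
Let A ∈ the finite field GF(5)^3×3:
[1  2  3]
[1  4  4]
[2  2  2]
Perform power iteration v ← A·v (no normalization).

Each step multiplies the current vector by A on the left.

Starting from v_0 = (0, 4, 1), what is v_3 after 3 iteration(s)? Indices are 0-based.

v_0 = (0, 4, 1).
v_1 = A·v_0 = (1, 0, 0).
v_2 = A·v_1 = (1, 1, 2).
v_3 = A·v_2 = (4, 3, 3).

v_3 = (4, 3, 3)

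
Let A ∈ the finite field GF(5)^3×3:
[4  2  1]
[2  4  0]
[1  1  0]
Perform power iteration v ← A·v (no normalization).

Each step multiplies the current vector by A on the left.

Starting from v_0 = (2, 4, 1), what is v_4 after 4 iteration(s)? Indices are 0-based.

v_0 = (2, 4, 1).
v_1 = A·v_0 = (2, 0, 1).
v_2 = A·v_1 = (4, 4, 2).
v_3 = A·v_2 = (1, 4, 3).
v_4 = A·v_3 = (0, 3, 0).

v_4 = (0, 3, 0)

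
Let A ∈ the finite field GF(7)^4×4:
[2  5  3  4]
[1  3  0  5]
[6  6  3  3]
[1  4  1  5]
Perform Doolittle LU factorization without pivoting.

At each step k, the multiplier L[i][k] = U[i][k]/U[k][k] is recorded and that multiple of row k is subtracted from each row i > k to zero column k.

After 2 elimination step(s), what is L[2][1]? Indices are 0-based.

[col 0] pivot 2
  R1 -= 4*R0 → (0, 4, 2, 3)  (L[1][0] := 4)
  R2 -= 3*R0 → (0, 5, 1, 5)  (L[2][0] := 3)
  R3 -= 4*R0 → (0, 5, 3, 3)  (L[3][0] := 4)
[col 1] pivot 4
  R2 -= 3*R1 → (0, 0, 2, 3)  (L[2][1] := 3)
  R3 -= 3*R1 → (0, 0, 4, 1)  (L[3][1] := 3)

L[2][1] = 3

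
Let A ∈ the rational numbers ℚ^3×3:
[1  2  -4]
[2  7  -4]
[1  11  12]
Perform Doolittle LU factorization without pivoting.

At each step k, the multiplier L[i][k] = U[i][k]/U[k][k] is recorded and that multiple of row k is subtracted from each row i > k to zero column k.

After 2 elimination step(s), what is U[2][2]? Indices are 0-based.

k=0: U[0][0]=1
  eliminate (1,0): mult=2, new row 1: (0, 3, 4); set L[1][0]=2
  eliminate (2,0): mult=1, new row 2: (0, 9, 16); set L[2][0]=1
k=1: U[1][1]=3
  eliminate (2,1): mult=3, new row 2: (0, 0, 4); set L[2][1]=3

U[2][2] = 4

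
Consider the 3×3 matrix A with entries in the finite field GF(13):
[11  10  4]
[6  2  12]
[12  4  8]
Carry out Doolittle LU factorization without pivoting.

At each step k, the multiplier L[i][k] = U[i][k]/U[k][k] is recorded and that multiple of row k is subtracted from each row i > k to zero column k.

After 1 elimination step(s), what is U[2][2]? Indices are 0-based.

U[2][2] = 6

k=0: U[0][0]=11
  eliminate (1,0): mult=10, new row 1: (0, 6, 11); set L[1][0]=10
  eliminate (2,0): mult=7, new row 2: (0, 12, 6); set L[2][0]=7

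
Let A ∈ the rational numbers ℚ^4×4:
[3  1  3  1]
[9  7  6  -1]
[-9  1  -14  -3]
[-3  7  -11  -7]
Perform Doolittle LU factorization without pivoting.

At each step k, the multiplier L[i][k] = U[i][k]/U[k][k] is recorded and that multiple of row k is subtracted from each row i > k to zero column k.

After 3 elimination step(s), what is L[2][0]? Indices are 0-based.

[col 0] pivot 3
  R1 -= 3*R0 → (0, 4, -3, -4)  (L[1][0] := 3)
  R2 -= -3*R0 → (0, 4, -5, 0)  (L[2][0] := -3)
  R3 -= -1*R0 → (0, 8, -8, -6)  (L[3][0] := -1)
[col 1] pivot 4
  R2 -= 1*R1 → (0, 0, -2, 4)  (L[2][1] := 1)
  R3 -= 2*R1 → (0, 0, -2, 2)  (L[3][1] := 2)
[col 2] pivot -2
  R3 -= 1*R2 → (0, 0, 0, -2)  (L[3][2] := 1)

L[2][0] = -3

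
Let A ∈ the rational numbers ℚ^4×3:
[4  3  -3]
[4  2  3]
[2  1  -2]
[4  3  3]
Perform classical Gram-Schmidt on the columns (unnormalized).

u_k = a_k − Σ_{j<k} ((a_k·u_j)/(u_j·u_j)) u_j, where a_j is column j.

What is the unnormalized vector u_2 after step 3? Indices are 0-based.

Step 1: u_0 = a_0 = (4, 4, 2, 4).
Step 2: u_1 = a_1 − (17/26)·u_0 = (5/13, -8/13, -4/13, 5/13).
Step 3: u_2 = a_2 − (2/13)·u_0 − (-8/5)·u_1 = (-3, 7/5, -14/5, 3).

u_2 = (-3, 7/5, -14/5, 3)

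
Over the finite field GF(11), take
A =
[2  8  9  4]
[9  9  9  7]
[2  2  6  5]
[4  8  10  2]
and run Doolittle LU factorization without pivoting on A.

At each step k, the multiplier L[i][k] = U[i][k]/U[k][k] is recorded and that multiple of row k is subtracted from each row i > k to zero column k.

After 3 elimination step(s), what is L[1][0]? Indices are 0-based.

L[1][0] = 10

k=0: U[0][0]=2
  eliminate (1,0): mult=10, new row 1: (0, 6, 7, 0); set L[1][0]=10
  eliminate (2,0): mult=1, new row 2: (0, 5, 8, 1); set L[2][0]=1
  eliminate (3,0): mult=2, new row 3: (0, 3, 3, 5); set L[3][0]=2
k=1: U[1][1]=6
  eliminate (2,1): mult=10, new row 2: (0, 0, 4, 1); set L[2][1]=10
  eliminate (3,1): mult=6, new row 3: (0, 0, 5, 5); set L[3][1]=6
k=2: U[2][2]=4
  eliminate (3,2): mult=4, new row 3: (0, 0, 0, 1); set L[3][2]=4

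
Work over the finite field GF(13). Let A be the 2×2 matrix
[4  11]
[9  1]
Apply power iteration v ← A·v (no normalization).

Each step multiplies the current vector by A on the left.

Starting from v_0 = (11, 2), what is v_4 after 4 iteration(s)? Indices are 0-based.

v_0 = (11, 2).
v_1 = A·v_0 = (1, 10).
v_2 = A·v_1 = (10, 6).
v_3 = A·v_2 = (2, 5).
v_4 = A·v_3 = (11, 10).

v_4 = (11, 10)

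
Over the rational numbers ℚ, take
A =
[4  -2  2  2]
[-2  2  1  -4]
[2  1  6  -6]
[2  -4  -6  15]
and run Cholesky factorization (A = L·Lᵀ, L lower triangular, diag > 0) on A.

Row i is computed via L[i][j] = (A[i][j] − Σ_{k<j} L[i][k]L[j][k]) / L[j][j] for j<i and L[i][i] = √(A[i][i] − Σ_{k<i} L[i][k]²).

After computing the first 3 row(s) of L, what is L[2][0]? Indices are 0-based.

L[2][0] = 1

Step 1: L[0][0] = √(4) = 2.
  L[1][0] = (-2) / L[0][0] = -1.
Step 2: L[1][1] = √(1) = 1.
  L[2][0] = (2) / L[0][0] = 1.
  L[2][1] = (2) / L[1][1] = 2.
Step 3: L[2][2] = √(1) = 1.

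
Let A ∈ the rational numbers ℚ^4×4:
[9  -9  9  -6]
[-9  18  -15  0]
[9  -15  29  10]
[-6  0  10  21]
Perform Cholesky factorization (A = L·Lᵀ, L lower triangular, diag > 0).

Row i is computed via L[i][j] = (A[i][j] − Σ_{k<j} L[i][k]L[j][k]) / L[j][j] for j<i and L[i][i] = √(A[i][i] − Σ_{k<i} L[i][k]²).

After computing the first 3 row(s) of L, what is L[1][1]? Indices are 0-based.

L[1][1] = 3

Step 1: L[0][0] = √(9) = 3.
  L[1][0] = (-9) / L[0][0] = -3.
Step 2: L[1][1] = √(9) = 3.
  L[2][0] = (9) / L[0][0] = 3.
  L[2][1] = (-6) / L[1][1] = -2.
Step 3: L[2][2] = √(16) = 4.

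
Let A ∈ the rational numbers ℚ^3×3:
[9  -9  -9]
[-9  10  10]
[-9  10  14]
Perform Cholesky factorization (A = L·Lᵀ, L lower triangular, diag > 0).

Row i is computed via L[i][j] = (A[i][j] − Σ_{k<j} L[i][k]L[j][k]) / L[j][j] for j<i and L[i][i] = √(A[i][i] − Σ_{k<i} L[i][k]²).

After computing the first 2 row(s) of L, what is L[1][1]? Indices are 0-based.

L[1][1] = 1

Step 1: L[0][0] = √(9) = 3.
  L[1][0] = (-9) / L[0][0] = -3.
Step 2: L[1][1] = √(1) = 1.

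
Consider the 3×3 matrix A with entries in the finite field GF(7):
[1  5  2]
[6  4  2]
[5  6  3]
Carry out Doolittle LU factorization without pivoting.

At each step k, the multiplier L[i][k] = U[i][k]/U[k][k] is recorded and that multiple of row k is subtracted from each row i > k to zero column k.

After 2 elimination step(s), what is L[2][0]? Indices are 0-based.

L[2][0] = 5

[col 0] pivot 1
  R1 -= 6*R0 → (0, 2, 4)  (L[1][0] := 6)
  R2 -= 5*R0 → (0, 2, 0)  (L[2][0] := 5)
[col 1] pivot 2
  R2 -= 1*R1 → (0, 0, 3)  (L[2][1] := 1)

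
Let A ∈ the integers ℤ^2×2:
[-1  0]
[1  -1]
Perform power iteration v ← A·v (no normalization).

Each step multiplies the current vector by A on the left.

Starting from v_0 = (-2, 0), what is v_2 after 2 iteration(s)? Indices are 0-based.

v_2 = (-2, 4)

v_0 = (-2, 0).
v_1 = A·v_0 = (2, -2).
v_2 = A·v_1 = (-2, 4).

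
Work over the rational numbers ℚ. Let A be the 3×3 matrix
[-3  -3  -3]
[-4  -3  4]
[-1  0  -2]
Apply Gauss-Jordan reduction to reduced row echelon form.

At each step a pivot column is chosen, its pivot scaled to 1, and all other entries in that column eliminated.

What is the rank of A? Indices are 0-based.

rank = 3

step 1: normalize row 0 (÷-3) = (1, 1, 1)
  row 1: subtract -4×row0 = (0, 1, 8)
  row 2: subtract -1×row0 = (0, 1, -1)
step 2: normalize row 1 (÷1) = (0, 1, 8)
  row 0: subtract 1×row1 = (1, 0, -7)
  row 2: subtract 1×row1 = (0, 0, -9)
step 3: normalize row 2 (÷-9) = (0, 0, 1)
  row 0: subtract -7×row2 = (1, 0, 0)
  row 1: subtract 8×row2 = (0, 1, 0)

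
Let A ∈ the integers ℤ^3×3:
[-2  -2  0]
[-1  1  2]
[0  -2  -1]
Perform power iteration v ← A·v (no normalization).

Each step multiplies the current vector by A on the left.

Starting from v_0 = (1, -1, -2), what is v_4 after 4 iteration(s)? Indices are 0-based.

v_0 = (1, -1, -2).
v_1 = A·v_0 = (0, -6, 4).
v_2 = A·v_1 = (12, 2, 8).
v_3 = A·v_2 = (-28, 6, -12).
v_4 = A·v_3 = (44, 10, 0).

v_4 = (44, 10, 0)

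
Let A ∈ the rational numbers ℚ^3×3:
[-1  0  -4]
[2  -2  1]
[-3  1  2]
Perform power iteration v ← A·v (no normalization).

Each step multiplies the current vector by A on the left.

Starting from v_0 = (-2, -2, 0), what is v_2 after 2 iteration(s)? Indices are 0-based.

v_2 = (-18, 8, 2)

v_0 = (-2, -2, 0).
v_1 = A·v_0 = (2, 0, 4).
v_2 = A·v_1 = (-18, 8, 2).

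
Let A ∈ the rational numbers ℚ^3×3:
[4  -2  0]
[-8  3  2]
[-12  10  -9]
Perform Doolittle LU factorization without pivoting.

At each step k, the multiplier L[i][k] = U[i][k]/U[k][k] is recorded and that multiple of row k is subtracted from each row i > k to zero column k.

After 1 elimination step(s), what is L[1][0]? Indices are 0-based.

L[1][0] = -2

Step 1: pivot at (0,0) is 4.
  row1 ← row1 − (-2)·row0  ⇒  L[1][0]=-2, U row1=(0, -1, 2)
  row2 ← row2 − (-3)·row0  ⇒  L[2][0]=-3, U row2=(0, 4, -9)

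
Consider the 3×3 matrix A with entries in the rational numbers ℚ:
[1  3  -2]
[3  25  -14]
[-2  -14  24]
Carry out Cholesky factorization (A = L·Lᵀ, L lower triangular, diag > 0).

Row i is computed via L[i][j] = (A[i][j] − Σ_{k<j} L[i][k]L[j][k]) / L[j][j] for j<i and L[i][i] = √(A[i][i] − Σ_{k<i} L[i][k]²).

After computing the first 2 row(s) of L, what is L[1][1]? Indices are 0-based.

Step 1: L[0][0] = √(1) = 1.
  L[1][0] = (3) / L[0][0] = 3.
Step 2: L[1][1] = √(16) = 4.

L[1][1] = 4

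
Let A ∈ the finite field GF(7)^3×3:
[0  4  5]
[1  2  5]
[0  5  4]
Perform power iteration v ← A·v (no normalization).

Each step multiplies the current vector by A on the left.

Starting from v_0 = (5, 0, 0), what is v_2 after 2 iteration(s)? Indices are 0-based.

v_2 = (6, 3, 4)

v_0 = (5, 0, 0).
v_1 = A·v_0 = (0, 5, 0).
v_2 = A·v_1 = (6, 3, 4).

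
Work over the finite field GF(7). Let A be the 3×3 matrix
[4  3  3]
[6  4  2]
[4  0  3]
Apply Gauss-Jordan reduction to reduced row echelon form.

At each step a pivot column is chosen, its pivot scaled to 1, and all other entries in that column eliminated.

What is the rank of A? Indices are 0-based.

[1] R0 /= 4  ⇒  (1, 6, 6)
     R1 -= 6·R0  ⇒  (0, 3, 1)
     R2 -= 4·R0  ⇒  (0, 4, 0)
[2] R1 /= 3  ⇒  (0, 1, 5)
     R0 -= 6·R1  ⇒  (1, 0, 4)
     R2 -= 4·R1  ⇒  (0, 0, 1)
[3] R2 /= 1  ⇒  (0, 0, 1)
     R0 -= 4·R2  ⇒  (1, 0, 0)
     R1 -= 5·R2  ⇒  (0, 1, 0)

rank = 3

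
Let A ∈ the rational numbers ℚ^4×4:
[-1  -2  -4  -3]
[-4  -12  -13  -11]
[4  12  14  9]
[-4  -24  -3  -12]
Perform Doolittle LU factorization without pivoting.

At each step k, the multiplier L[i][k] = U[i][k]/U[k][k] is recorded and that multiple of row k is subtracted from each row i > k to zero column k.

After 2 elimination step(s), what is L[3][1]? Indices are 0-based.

L[3][1] = 4

Step 1: pivot at (0,0) is -1.
  row1 ← row1 − (4)·row0  ⇒  L[1][0]=4, U row1=(0, -4, 3, 1)
  row2 ← row2 − (-4)·row0  ⇒  L[2][0]=-4, U row2=(0, 4, -2, -3)
  row3 ← row3 − (4)·row0  ⇒  L[3][0]=4, U row3=(0, -16, 13, 0)
Step 2: pivot at (1,1) is -4.
  row2 ← row2 − (-1)·row1  ⇒  L[2][1]=-1, U row2=(0, 0, 1, -2)
  row3 ← row3 − (4)·row1  ⇒  L[3][1]=4, U row3=(0, 0, 1, -4)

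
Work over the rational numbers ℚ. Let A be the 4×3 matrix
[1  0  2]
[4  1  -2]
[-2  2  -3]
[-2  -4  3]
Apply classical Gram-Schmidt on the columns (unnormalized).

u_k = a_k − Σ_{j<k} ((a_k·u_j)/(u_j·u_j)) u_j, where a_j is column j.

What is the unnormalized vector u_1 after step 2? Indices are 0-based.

Step 1: u_0 = a_0 = (1, 4, -2, -2).
Step 2: u_1 = a_1 − (8/25)·u_0 = (-8/25, -7/25, 66/25, -84/25).

u_1 = (-8/25, -7/25, 66/25, -84/25)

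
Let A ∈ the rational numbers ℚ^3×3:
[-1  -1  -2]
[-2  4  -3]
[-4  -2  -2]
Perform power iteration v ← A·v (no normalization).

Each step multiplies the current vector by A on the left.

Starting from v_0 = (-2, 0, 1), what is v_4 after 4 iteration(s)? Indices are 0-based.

v_0 = (-2, 0, 1).
v_1 = A·v_0 = (0, 1, 6).
v_2 = A·v_1 = (-13, -14, -14).
v_3 = A·v_2 = (55, 12, 108).
v_4 = A·v_3 = (-283, -386, -460).

v_4 = (-283, -386, -460)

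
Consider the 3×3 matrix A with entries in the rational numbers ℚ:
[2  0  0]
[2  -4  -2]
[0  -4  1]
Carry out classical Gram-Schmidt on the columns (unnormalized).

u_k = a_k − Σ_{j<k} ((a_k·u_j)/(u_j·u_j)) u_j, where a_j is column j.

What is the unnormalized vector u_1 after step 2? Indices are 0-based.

Step 1: u_0 = a_0 = (2, 2, 0).
Step 2: u_1 = a_1 − (-1)·u_0 = (2, -2, -4).

u_1 = (2, -2, -4)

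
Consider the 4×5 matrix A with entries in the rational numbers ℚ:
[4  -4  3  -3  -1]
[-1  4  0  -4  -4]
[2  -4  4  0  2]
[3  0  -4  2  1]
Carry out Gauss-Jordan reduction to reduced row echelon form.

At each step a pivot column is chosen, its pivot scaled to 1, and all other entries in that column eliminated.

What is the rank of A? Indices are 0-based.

rank = 4

[1] R0 /= 4  ⇒  (1, -1, 3/4, -3/4, -1/4)
     R1 -= -1·R0  ⇒  (0, 3, 3/4, -19/4, -17/4)
     R2 -= 2·R0  ⇒  (0, -2, 5/2, 3/2, 5/2)
     R3 -= 3·R0  ⇒  (0, 3, -25/4, 17/4, 7/4)
[2] R1 /= 3  ⇒  (0, 1, 1/4, -19/12, -17/12)
     R0 -= -1·R1  ⇒  (1, 0, 1, -7/3, -5/3)
     R2 -= -2·R1  ⇒  (0, 0, 3, -5/3, -1/3)
     R3 -= 3·R1  ⇒  (0, 0, -7, 9, 6)
[3] R2 /= 3  ⇒  (0, 0, 1, -5/9, -1/9)
     R0 -= 1·R2  ⇒  (1, 0, 0, -16/9, -14/9)
     R1 -= 1/4·R2  ⇒  (0, 1, 0, -13/9, -25/18)
     R3 -= -7·R2  ⇒  (0, 0, 0, 46/9, 47/9)
[4] R3 /= 46/9  ⇒  (0, 0, 0, 1, 47/46)
     R0 -= -16/9·R3  ⇒  (1, 0, 0, 0, 6/23)
     R1 -= -13/9·R3  ⇒  (0, 1, 0, 0, 2/23)
     R2 -= -5/9·R3  ⇒  (0, 0, 1, 0, 21/46)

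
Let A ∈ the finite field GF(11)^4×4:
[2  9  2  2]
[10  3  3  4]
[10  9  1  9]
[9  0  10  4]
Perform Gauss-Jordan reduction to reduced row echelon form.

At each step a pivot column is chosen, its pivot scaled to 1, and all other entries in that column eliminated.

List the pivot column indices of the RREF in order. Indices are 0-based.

pivot columns: 0, 1, 2, 3

[1] R0 /= 2  ⇒  (1, 10, 1, 1)
     R1 -= 10·R0  ⇒  (0, 2, 4, 5)
     R2 -= 10·R0  ⇒  (0, 8, 2, 10)
     R3 -= 9·R0  ⇒  (0, 9, 1, 6)
[2] R1 /= 2  ⇒  (0, 1, 2, 8)
     R0 -= 10·R1  ⇒  (1, 0, 3, 9)
     R2 -= 8·R1  ⇒  (0, 0, 8, 1)
     R3 -= 9·R1  ⇒  (0, 0, 5, 0)
[3] R2 /= 8  ⇒  (0, 0, 1, 7)
     R0 -= 3·R2  ⇒  (1, 0, 0, 10)
     R1 -= 2·R2  ⇒  (0, 1, 0, 5)
     R3 -= 5·R2  ⇒  (0, 0, 0, 9)
[4] R3 /= 9  ⇒  (0, 0, 0, 1)
     R0 -= 10·R3  ⇒  (1, 0, 0, 0)
     R1 -= 5·R3  ⇒  (0, 1, 0, 0)
     R2 -= 7·R3  ⇒  (0, 0, 1, 0)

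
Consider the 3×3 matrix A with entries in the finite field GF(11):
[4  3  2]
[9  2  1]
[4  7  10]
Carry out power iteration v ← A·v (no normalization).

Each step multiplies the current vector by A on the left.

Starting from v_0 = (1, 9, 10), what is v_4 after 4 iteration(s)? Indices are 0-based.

v_0 = (1, 9, 10).
v_1 = A·v_0 = (7, 4, 2).
v_2 = A·v_1 = (0, 7, 10).
v_3 = A·v_2 = (8, 2, 6).
v_4 = A·v_3 = (6, 5, 7).

v_4 = (6, 5, 7)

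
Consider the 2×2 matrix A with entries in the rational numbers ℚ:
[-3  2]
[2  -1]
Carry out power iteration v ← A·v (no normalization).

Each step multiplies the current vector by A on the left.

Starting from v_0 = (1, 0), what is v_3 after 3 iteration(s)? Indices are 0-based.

v_0 = (1, 0).
v_1 = A·v_0 = (-3, 2).
v_2 = A·v_1 = (13, -8).
v_3 = A·v_2 = (-55, 34).

v_3 = (-55, 34)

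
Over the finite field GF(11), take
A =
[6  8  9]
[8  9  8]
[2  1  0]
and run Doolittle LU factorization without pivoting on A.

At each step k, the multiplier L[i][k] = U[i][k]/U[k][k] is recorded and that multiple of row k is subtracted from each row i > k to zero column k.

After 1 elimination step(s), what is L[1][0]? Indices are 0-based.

Step 1: pivot at (0,0) is 6.
  row1 ← row1 − (5)·row0  ⇒  L[1][0]=5, U row1=(0, 2, 7)
  row2 ← row2 − (4)·row0  ⇒  L[2][0]=4, U row2=(0, 2, 8)

L[1][0] = 5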